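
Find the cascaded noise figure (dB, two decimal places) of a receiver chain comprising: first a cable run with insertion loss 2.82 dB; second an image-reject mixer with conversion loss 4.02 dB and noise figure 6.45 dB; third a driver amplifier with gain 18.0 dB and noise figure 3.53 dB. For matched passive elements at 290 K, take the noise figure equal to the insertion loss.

Convert to linear (a loss of L dB is a gain of −L dB): F_i = 10^(NF_i/10), G_i = 10^(G_i,dB/10)
  Stage 1: F_1 = 10^(2.82/10) = 1.914, G_1 = 10^(−2.82/10) = 0.5224
  Stage 2: F_2 = 10^(6.45/10) = 4.416, G_2 = 10^(−4.02/10) = 0.3963
  Stage 3: F_3 = 10^(3.53/10) = 2.254, G_3 = 10^(18.0/10) = 63.10
Friis cascade:
  F = 1.914 + (4.416 − 1)/0.5224 + (2.254 − 1)/0.2070 = 14.51
NF = 10 log₁₀(14.51) = 11.62 dB

11.62 dB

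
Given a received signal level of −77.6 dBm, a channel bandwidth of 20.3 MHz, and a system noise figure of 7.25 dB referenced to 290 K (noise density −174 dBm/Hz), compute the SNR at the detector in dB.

Noise floor: N = −174 + 10 log₁₀(B) + NF
10 log₁₀(2.03×10⁷) = 73.07 dB
N = −174 + 73.07 + 7.25 = −93.68 dBm
SNR = P_sig − N = −77.6 − (−93.68) = 16.08 dB → 16.1 dB

16.1 dB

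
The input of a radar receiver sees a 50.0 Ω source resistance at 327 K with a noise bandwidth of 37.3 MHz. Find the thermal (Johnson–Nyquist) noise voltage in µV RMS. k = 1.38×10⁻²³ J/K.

V_n = √(4kTRB)
4kTRB = 4 × 1.38×10⁻²³ × 327 × 5.00×10¹ × 3.73×10⁷ = 3.37×10⁻¹¹ V²
V_n = √(3.37×10⁻¹¹) = 5.80×10⁻⁶ V = 5.80 µV

5.80 µV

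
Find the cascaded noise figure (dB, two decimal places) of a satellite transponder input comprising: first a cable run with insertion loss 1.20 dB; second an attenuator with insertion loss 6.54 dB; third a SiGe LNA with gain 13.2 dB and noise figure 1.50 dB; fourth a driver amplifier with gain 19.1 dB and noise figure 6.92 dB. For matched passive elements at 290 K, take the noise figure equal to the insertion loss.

9.78 dB

Convert to linear (a loss of L dB is a gain of −L dB): F_i = 10^(NF_i/10), G_i = 10^(G_i,dB/10)
  Stage 1: F_1 = 10^(1.20/10) = 1.318, G_1 = 10^(−1.20/10) = 0.7586
  Stage 2: F_2 = 10^(6.54/10) = 4.508, G_2 = 10^(−6.54/10) = 0.2218
  Stage 3: F_3 = 10^(1.50/10) = 1.413, G_3 = 10^(13.2/10) = 20.89
  Stage 4: F_4 = 10^(6.92/10) = 4.920, G_4 = 10^(19.1/10) = 81.28
Friis cascade:
  F = 1.318 + (4.508 − 1)/0.7586 + (1.413 − 1)/0.1683 + (4.920 − 1)/3.516 = 9.510
NF = 10 log₁₀(9.510) = 9.78 dB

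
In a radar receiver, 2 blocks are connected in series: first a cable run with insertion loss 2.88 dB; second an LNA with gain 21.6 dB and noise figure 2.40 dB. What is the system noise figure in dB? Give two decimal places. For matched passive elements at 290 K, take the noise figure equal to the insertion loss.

Convert to linear (a loss of L dB is a gain of −L dB): F_i = 10^(NF_i/10), G_i = 10^(G_i,dB/10)
  Stage 1: F_1 = 10^(2.88/10) = 1.941, G_1 = 10^(−2.88/10) = 0.5152
  Stage 2: F_2 = 10^(2.40/10) = 1.738, G_2 = 10^(21.6/10) = 144.5
Friis cascade:
  F = 1.941 + (1.738 − 1)/0.5152 = 3.373
NF = 10 log₁₀(3.373) = 5.28 dB

5.28 dB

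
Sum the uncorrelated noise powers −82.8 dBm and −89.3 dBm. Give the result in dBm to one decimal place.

Convert to linear, add, convert back:
P₁ = 5.25×10⁻¹² W, P₂ = 1.17×10⁻¹² W
P_tot = 6.42×10⁻¹² W → 10 log₁₀(P_tot / 10⁻³) = −81.9 dBm

−81.9 dBm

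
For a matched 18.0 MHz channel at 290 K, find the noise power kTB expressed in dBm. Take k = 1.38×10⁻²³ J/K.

−101.4 dBm

P_n = kTB = 1.38×10⁻²³ × 290 × 1.80×10⁷ = 7.20×10⁻¹⁴ W
In dBm: 10 log₁₀(7.20×10⁻¹⁴ / 10⁻³) = −101.4 dBm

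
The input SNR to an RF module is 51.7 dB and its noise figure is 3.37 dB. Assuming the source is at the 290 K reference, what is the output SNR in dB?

By definition F = SNR_in/SNR_out, so in dB: SNR_out = SNR_in − NF
SNR_out = 51.7 − 3.37 = 48.33 dB

48.33 dB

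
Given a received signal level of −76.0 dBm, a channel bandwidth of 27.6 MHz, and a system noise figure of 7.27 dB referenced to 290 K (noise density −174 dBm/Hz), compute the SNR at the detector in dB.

16.3 dB

Noise floor: N = −174 + 10 log₁₀(B) + NF
10 log₁₀(2.76×10⁷) = 74.41 dB
N = −174 + 74.41 + 7.27 = −92.32 dBm
SNR = P_sig − N = −76.0 − (−92.32) = 16.32 dB → 16.3 dB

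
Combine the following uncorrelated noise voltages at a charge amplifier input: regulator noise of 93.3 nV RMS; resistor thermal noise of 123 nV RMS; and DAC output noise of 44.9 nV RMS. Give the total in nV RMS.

161 nV

Uncorrelated sources add in power (mean-square): V_tot = √(ΣV_i²)
V_tot = √[(9.33×10⁻⁸)² + (1.23×10⁻⁷)² + (4.49×10⁻⁸)²] = 1.61×10⁻⁷ V = 161 nV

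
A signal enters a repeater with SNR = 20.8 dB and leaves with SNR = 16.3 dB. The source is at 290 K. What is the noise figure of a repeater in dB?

4.5 dB

NF (dB) = SNR_in(dB) − SNR_out(dB) when the source is at T₀
NF = 20.8 − 16.3 = 4.5 dB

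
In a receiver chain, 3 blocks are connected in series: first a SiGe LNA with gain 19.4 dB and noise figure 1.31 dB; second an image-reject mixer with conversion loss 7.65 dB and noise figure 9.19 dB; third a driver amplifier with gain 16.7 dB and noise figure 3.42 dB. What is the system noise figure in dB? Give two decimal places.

1.81 dB

Convert to linear (a loss of L dB is a gain of −L dB): F_i = 10^(NF_i/10), G_i = 10^(G_i,dB/10)
  Stage 1: F_1 = 10^(1.31/10) = 1.352, G_1 = 10^(19.4/10) = 87.10
  Stage 2: F_2 = 10^(9.19/10) = 8.299, G_2 = 10^(−7.65/10) = 0.1718
  Stage 3: F_3 = 10^(3.42/10) = 2.198, G_3 = 10^(16.7/10) = 46.77
Friis cascade:
  F = 1.352 + (8.299 − 1)/87.10 + (2.198 − 1)/14.96 = 1.516
NF = 10 log₁₀(1.516) = 1.81 dB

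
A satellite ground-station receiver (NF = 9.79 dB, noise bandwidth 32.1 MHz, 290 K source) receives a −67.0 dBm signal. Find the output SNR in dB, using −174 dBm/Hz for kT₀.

Noise floor: N = −174 + 10 log₁₀(B) + NF
10 log₁₀(3.21×10⁷) = 75.07 dB
N = −174 + 75.07 + 9.79 = −89.14 dBm
SNR = P_sig − N = −67.0 − (−89.14) = 22.14 dB → 22.1 dB

22.1 dB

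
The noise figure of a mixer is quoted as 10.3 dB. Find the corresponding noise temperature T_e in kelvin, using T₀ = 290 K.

2817 K

F = 10^(10.3/10) = 10.7152
T_e = (F − 1)·T₀ = (10.7152 − 1) × 290 = 2817 K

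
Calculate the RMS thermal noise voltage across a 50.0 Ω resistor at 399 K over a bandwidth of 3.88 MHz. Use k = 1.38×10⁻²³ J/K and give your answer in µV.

V_n = √(4kTRB)
4kTRB = 4 × 1.38×10⁻²³ × 399 × 5.00×10¹ × 3.88×10⁶ = 4.27×10⁻¹² V²
V_n = √(4.27×10⁻¹²) = 2.07×10⁻⁶ V = 2.07 µV

2.07 µV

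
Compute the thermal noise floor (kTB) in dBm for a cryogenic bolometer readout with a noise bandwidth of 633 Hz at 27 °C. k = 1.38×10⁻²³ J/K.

T = 27 °C + 273.15 = 300.15 K
P_n = kTB = 1.38×10⁻²³ × 300.15 × 6.33×10² = 2.62×10⁻¹⁸ W
In dBm: 10 log₁₀(2.62×10⁻¹⁸ / 10⁻³) = −145.8 dBm

−145.8 dBm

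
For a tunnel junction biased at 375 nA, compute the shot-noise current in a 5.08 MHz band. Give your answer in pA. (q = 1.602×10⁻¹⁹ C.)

I_n = √(2qI·B)
2qI·B = 2 × 1.602×10⁻¹⁹ × 3.75×10⁻⁷ × 5.08×10⁶ = 6.10×10⁻¹⁹ A²
I_n = √(6.10×10⁻¹⁹) = 7.81×10⁻¹⁰ A = 781 pA

781 pA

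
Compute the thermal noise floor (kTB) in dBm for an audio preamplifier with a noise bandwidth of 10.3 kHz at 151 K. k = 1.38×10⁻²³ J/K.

−136.7 dBm

P_n = kTB = 1.38×10⁻²³ × 151 × 1.03×10⁴ = 2.15×10⁻¹⁷ W
In dBm: 10 log₁₀(2.15×10⁻¹⁷ / 10⁻³) = −136.7 dBm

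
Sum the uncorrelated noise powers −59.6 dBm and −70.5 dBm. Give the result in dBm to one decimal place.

−59.3 dBm

Convert to linear, add, convert back:
P₁ = 1.10×10⁻⁹ W, P₂ = 8.91×10⁻¹¹ W
P_tot = 1.19×10⁻⁹ W → 10 log₁₀(P_tot / 10⁻³) = −59.3 dBm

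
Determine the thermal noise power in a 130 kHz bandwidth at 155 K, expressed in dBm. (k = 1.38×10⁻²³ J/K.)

−125.6 dBm

P_n = kTB = 1.38×10⁻²³ × 155 × 1.30×10⁵ = 2.78×10⁻¹⁶ W
In dBm: 10 log₁₀(2.78×10⁻¹⁶ / 10⁻³) = −125.6 dBm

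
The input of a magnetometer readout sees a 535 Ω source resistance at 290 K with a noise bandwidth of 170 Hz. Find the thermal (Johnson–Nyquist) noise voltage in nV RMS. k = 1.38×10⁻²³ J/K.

V_n = √(4kTRB)
4kTRB = 4 × 1.38×10⁻²³ × 290 × 5.35×10² × 1.70×10² = 1.46×10⁻¹⁵ V²
V_n = √(1.46×10⁻¹⁵) = 3.82×10⁻⁸ V = 38.2 nV

38.2 nV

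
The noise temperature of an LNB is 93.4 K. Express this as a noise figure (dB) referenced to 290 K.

1.21 dB

F = 1 + T_e/T₀ = 1 + 93.4/290 = 1.32207
NF = 10 log₁₀(1.32207) = 1.21 dB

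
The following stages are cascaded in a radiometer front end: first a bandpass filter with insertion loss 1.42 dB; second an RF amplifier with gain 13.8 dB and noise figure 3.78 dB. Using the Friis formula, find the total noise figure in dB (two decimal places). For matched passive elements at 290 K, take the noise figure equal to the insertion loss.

5.20 dB

Convert to linear (a loss of L dB is a gain of −L dB): F_i = 10^(NF_i/10), G_i = 10^(G_i,dB/10)
  Stage 1: F_1 = 10^(1.42/10) = 1.387, G_1 = 10^(−1.42/10) = 0.7211
  Stage 2: F_2 = 10^(3.78/10) = 2.388, G_2 = 10^(13.8/10) = 23.99
Friis cascade:
  F = 1.387 + (2.388 − 1)/0.7211 = 3.311
NF = 10 log₁₀(3.311) = 5.20 dB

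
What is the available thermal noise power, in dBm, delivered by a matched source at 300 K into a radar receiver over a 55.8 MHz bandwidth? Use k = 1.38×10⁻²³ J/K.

−96.4 dBm

P_n = kTB = 1.38×10⁻²³ × 300 × 5.58×10⁷ = 2.31×10⁻¹³ W
In dBm: 10 log₁₀(2.31×10⁻¹³ / 10⁻³) = −96.4 dBm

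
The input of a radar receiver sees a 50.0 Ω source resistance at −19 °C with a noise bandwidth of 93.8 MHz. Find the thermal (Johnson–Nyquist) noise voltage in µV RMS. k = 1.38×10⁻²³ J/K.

8.11 µV

T = −19 °C + 273.15 = 254.15 K
V_n = √(4kTRB)
4kTRB = 4 × 1.38×10⁻²³ × 254.15 × 5.00×10¹ × 9.38×10⁷ = 6.58×10⁻¹¹ V²
V_n = √(6.58×10⁻¹¹) = 8.11×10⁻⁶ V = 8.11 µV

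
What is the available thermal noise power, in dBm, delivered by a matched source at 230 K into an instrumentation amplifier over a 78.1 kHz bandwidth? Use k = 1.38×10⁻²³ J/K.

P_n = kTB = 1.38×10⁻²³ × 230 × 7.81×10⁴ = 2.48×10⁻¹⁶ W
In dBm: 10 log₁₀(2.48×10⁻¹⁶ / 10⁻³) = −126.1 dBm

−126.1 dBm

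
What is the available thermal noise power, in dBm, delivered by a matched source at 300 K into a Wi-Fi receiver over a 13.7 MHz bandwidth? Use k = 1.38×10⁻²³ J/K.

P_n = kTB = 1.38×10⁻²³ × 300 × 1.37×10⁷ = 5.67×10⁻¹⁴ W
In dBm: 10 log₁₀(5.67×10⁻¹⁴ / 10⁻³) = −102.5 dBm

−102.5 dBm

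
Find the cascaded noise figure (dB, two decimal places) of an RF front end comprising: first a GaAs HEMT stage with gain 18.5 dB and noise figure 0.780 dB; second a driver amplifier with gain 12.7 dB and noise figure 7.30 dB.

1.00 dB

Convert to linear (a loss of L dB is a gain of −L dB): F_i = 10^(NF_i/10), G_i = 10^(G_i,dB/10)
  Stage 1: F_1 = 10^(0.780/10) = 1.197, G_1 = 10^(18.5/10) = 70.79
  Stage 2: F_2 = 10^(7.30/10) = 5.370, G_2 = 10^(12.7/10) = 18.62
Friis cascade:
  F = 1.197 + (5.370 − 1)/70.79 = 1.258
NF = 10 log₁₀(1.258) = 1.00 dB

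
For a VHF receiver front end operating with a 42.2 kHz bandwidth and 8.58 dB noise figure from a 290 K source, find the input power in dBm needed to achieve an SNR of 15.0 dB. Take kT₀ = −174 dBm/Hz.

−104.2 dBm

Sensitivity = −174 + 10 log₁₀(B) + NF + SNR_min
= −174 + 46.25 + 8.58 + 15.0
= −104.17 dBm → −104.2 dBm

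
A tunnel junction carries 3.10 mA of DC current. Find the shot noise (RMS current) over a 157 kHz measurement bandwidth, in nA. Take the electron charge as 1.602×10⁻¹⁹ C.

12.5 nA

I_n = √(2qI·B)
2qI·B = 2 × 1.602×10⁻¹⁹ × 3.10×10⁻³ × 1.57×10⁵ = 1.56×10⁻¹⁶ A²
I_n = √(1.56×10⁻¹⁶) = 1.25×10⁻⁸ A = 12.5 nA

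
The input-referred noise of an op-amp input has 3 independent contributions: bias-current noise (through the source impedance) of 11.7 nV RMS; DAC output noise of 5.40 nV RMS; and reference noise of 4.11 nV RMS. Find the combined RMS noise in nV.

Uncorrelated sources add in power (mean-square): V_tot = √(ΣV_i²)
V_tot = √[(1.17×10⁻⁸)² + (5.40×10⁻⁹)² + (4.11×10⁻⁹)²] = 1.35×10⁻⁸ V = 13.5 nV

13.5 nV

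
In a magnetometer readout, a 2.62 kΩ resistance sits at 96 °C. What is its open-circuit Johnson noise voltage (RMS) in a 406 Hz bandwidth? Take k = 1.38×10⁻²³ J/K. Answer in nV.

147 nV

T = 96 °C + 273.15 = 369.15 K
V_n = √(4kTRB)
4kTRB = 4 × 1.38×10⁻²³ × 369.15 × 2.62×10³ × 4.06×10² = 2.17×10⁻¹⁴ V²
V_n = √(2.17×10⁻¹⁴) = 1.47×10⁻⁷ V = 147 nV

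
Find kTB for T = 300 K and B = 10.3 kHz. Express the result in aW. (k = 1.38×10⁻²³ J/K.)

42.6 aW

P_n = kTB = 1.38×10⁻²³ × 300 × 1.03×10⁴ = 4.26×10⁻¹⁷ W = 42.6 aW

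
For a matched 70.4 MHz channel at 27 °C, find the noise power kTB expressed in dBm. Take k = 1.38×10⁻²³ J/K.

T = 27 °C + 273.15 = 300.15 K
P_n = kTB = 1.38×10⁻²³ × 300.15 × 7.04×10⁷ = 2.92×10⁻¹³ W
In dBm: 10 log₁₀(2.92×10⁻¹³ / 10⁻³) = −95.4 dBm

−95.4 dBm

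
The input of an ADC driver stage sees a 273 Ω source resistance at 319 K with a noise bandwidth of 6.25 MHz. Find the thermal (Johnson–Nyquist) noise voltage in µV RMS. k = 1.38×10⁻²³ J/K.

5.48 µV

V_n = √(4kTRB)
4kTRB = 4 × 1.38×10⁻²³ × 319 × 2.73×10² × 6.25×10⁶ = 3.00×10⁻¹¹ V²
V_n = √(3.00×10⁻¹¹) = 5.48×10⁻⁶ V = 5.48 µV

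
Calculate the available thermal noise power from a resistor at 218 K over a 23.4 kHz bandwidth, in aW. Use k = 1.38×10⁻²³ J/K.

P_n = kTB = 1.38×10⁻²³ × 218 × 2.34×10⁴ = 7.04×10⁻¹⁷ W = 70.4 aW

70.4 aW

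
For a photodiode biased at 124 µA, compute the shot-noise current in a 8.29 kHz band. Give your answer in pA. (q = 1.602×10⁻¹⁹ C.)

574 pA

I_n = √(2qI·B)
2qI·B = 2 × 1.602×10⁻¹⁹ × 1.24×10⁻⁴ × 8.29×10³ = 3.29×10⁻¹⁹ A²
I_n = √(3.29×10⁻¹⁹) = 5.74×10⁻¹⁰ A = 574 pA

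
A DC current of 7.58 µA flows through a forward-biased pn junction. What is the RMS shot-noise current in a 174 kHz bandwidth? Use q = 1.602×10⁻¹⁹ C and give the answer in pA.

I_n = √(2qI·B)
2qI·B = 2 × 1.602×10⁻¹⁹ × 7.58×10⁻⁶ × 1.74×10⁵ = 4.23×10⁻¹⁹ A²
I_n = √(4.23×10⁻¹⁹) = 6.50×10⁻¹⁰ A = 650 pA

650 pA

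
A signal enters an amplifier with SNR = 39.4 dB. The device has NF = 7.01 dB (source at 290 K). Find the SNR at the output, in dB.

By definition F = SNR_in/SNR_out, so in dB: SNR_out = SNR_in − NF
SNR_out = 39.4 − 7.01 = 32.39 dB

32.39 dB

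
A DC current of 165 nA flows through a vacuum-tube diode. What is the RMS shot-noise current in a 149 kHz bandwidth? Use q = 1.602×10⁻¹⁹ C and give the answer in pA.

I_n = √(2qI·B)
2qI·B = 2 × 1.602×10⁻¹⁹ × 1.65×10⁻⁷ × 1.49×10⁵ = 7.88×10⁻²¹ A²
I_n = √(7.88×10⁻²¹) = 8.88×10⁻¹¹ A = 88.8 pA

88.8 pA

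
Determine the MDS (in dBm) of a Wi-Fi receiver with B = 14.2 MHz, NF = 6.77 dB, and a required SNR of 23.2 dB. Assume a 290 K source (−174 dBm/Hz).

Sensitivity = −174 + 10 log₁₀(B) + NF + SNR_min
= −174 + 71.52 + 6.77 + 23.2
= −72.51 dBm → −72.5 dBm

−72.5 dBm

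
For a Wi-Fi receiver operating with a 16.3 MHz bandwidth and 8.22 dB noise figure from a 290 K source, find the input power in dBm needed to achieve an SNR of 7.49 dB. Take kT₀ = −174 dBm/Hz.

−86.2 dBm

Sensitivity = −174 + 10 log₁₀(B) + NF + SNR_min
= −174 + 72.12 + 8.22 + 7.49
= −86.17 dBm → −86.2 dBm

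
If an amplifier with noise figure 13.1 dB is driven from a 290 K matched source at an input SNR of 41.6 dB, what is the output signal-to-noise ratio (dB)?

28.5 dB

By definition F = SNR_in/SNR_out, so in dB: SNR_out = SNR_in − NF
SNR_out = 41.6 − 13.1 = 28.5 dB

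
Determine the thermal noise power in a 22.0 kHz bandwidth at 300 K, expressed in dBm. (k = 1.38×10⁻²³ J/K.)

−130.4 dBm

P_n = kTB = 1.38×10⁻²³ × 300 × 2.20×10⁴ = 9.11×10⁻¹⁷ W
In dBm: 10 log₁₀(9.11×10⁻¹⁷ / 10⁻³) = −130.4 dBm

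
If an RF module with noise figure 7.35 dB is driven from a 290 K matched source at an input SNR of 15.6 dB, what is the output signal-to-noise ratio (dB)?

8.25 dB

By definition F = SNR_in/SNR_out, so in dB: SNR_out = SNR_in − NF
SNR_out = 15.6 − 7.35 = 8.25 dB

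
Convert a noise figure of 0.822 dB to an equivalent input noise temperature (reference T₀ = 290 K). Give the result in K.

F = 10^(0.822/10) = 1.20837
T_e = (F − 1)·T₀ = (1.20837 − 1) × 290 = 60.4 K

60.4 K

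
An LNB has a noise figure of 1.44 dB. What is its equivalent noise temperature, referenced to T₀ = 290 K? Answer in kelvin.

F = 10^(1.44/10) = 1.39316
T_e = (F − 1)·T₀ = (1.39316 − 1) × 290 = 114 K

114 K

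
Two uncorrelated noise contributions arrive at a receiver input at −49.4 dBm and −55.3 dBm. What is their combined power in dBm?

Convert to linear, add, convert back:
P₁ = 1.15×10⁻⁸ W, P₂ = 2.95×10⁻⁹ W
P_tot = 1.44×10⁻⁸ W → 10 log₁₀(P_tot / 10⁻³) = −48.4 dBm

−48.4 dBm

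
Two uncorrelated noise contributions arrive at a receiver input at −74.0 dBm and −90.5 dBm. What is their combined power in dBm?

−73.9 dBm

Convert to linear, add, convert back:
P₁ = 3.98×10⁻¹¹ W, P₂ = 8.91×10⁻¹³ W
P_tot = 4.07×10⁻¹¹ W → 10 log₁₀(P_tot / 10⁻³) = −73.9 dBm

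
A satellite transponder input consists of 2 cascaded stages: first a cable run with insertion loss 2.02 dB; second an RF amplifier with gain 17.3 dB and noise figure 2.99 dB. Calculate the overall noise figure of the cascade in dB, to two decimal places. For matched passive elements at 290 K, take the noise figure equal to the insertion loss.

5.01 dB

Convert to linear (a loss of L dB is a gain of −L dB): F_i = 10^(NF_i/10), G_i = 10^(G_i,dB/10)
  Stage 1: F_1 = 10^(2.02/10) = 1.592, G_1 = 10^(−2.02/10) = 0.6281
  Stage 2: F_2 = 10^(2.99/10) = 1.991, G_2 = 10^(17.3/10) = 53.70
Friis cascade:
  F = 1.592 + (1.991 − 1)/0.6281 = 3.170
NF = 10 log₁₀(3.170) = 5.01 dB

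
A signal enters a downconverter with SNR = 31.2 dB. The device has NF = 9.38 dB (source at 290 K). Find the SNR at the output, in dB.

21.82 dB

By definition F = SNR_in/SNR_out, so in dB: SNR_out = SNR_in − NF
SNR_out = 31.2 − 9.38 = 21.82 dB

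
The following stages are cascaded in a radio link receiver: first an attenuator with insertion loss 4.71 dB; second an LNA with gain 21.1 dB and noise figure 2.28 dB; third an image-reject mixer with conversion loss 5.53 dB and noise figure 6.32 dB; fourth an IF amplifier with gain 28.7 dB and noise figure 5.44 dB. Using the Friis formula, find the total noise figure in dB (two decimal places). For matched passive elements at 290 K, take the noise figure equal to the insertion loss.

Convert to linear (a loss of L dB is a gain of −L dB): F_i = 10^(NF_i/10), G_i = 10^(G_i,dB/10)
  Stage 1: F_1 = 10^(4.71/10) = 2.958, G_1 = 10^(−4.71/10) = 0.3381
  Stage 2: F_2 = 10^(2.28/10) = 1.690, G_2 = 10^(21.1/10) = 128.8
  Stage 3: F_3 = 10^(6.32/10) = 4.285, G_3 = 10^(−5.53/10) = 0.2799
  Stage 4: F_4 = 10^(5.44/10) = 3.499, G_4 = 10^(28.7/10) = 741.3
Friis cascade:
  F = 2.958 + (1.690 − 1)/0.3381 + (4.285 − 1)/43.55 + (3.499 − 1)/12.19 = 5.281
NF = 10 log₁₀(5.281) = 7.23 dB

7.23 dB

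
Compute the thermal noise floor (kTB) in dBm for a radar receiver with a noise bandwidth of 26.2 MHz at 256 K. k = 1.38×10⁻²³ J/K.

P_n = kTB = 1.38×10⁻²³ × 256 × 2.62×10⁷ = 9.26×10⁻¹⁴ W
In dBm: 10 log₁₀(9.26×10⁻¹⁴ / 10⁻³) = −100.3 dBm

−100.3 dBm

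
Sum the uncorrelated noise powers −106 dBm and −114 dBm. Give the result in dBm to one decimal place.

Convert to linear, add, convert back:
P₁ = 2.51×10⁻¹⁴ W, P₂ = 3.98×10⁻¹⁵ W
P_tot = 2.91×10⁻¹⁴ W → 10 log₁₀(P_tot / 10⁻³) = −105.4 dBm

−105.4 dBm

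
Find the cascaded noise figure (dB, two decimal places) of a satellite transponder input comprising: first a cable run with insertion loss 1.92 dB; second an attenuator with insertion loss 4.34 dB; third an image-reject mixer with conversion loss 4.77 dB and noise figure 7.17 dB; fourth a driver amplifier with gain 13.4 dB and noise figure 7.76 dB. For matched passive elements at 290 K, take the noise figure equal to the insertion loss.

19.30 dB

Convert to linear (a loss of L dB is a gain of −L dB): F_i = 10^(NF_i/10), G_i = 10^(G_i,dB/10)
  Stage 1: F_1 = 10^(1.92/10) = 1.556, G_1 = 10^(−1.92/10) = 0.6427
  Stage 2: F_2 = 10^(4.34/10) = 2.716, G_2 = 10^(−4.34/10) = 0.3681
  Stage 3: F_3 = 10^(7.17/10) = 5.212, G_3 = 10^(−4.77/10) = 0.3334
  Stage 4: F_4 = 10^(7.76/10) = 5.970, G_4 = 10^(13.4/10) = 21.88
Friis cascade:
  F = 1.556 + (2.716 − 1)/0.6427 + (5.212 − 1)/0.2366 + (5.970 − 1)/0.07889 = 85.04
NF = 10 log₁₀(85.04) = 19.30 dB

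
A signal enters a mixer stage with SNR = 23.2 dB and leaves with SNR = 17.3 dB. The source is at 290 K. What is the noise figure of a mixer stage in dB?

NF (dB) = SNR_in(dB) − SNR_out(dB) when the source is at T₀
NF = 23.2 − 17.3 = 5.9 dB

5.9 dB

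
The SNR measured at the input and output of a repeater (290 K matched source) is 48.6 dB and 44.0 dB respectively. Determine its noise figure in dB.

4.6 dB

NF (dB) = SNR_in(dB) − SNR_out(dB) when the source is at T₀
NF = 48.6 − 44.0 = 4.6 dB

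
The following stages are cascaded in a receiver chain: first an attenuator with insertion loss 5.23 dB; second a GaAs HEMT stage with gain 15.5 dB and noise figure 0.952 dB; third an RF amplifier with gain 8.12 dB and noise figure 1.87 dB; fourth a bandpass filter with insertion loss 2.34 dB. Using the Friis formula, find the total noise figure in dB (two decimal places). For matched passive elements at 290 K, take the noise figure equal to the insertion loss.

Convert to linear (a loss of L dB is a gain of −L dB): F_i = 10^(NF_i/10), G_i = 10^(G_i,dB/10)
  Stage 1: F_1 = 10^(5.23/10) = 3.334, G_1 = 10^(−5.23/10) = 0.2999
  Stage 2: F_2 = 10^(0.952/10) = 1.245, G_2 = 10^(15.5/10) = 35.48
  Stage 3: F_3 = 10^(1.87/10) = 1.538, G_3 = 10^(8.12/10) = 6.486
  Stage 4: F_4 = 10^(2.34/10) = 1.714, G_4 = 10^(−2.34/10) = 0.5834
Friis cascade:
  F = 3.334 + (1.245 − 1)/0.2999 + (1.538 − 1)/10.64 + (1.714 − 1)/69.02 = 4.212
NF = 10 log₁₀(4.212) = 6.25 dB

6.25 dB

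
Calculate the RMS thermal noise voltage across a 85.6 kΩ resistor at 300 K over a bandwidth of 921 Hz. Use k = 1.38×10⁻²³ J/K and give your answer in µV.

1.14 µV

V_n = √(4kTRB)
4kTRB = 4 × 1.38×10⁻²³ × 300 × 8.56×10⁴ × 9.21×10² = 1.31×10⁻¹² V²
V_n = √(1.31×10⁻¹²) = 1.14×10⁻⁶ V = 1.14 µV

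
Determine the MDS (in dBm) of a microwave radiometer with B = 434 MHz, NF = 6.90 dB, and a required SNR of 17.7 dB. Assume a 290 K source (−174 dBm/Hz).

Sensitivity = −174 + 10 log₁₀(B) + NF + SNR_min
= −174 + 86.37 + 6.90 + 17.7
= −63.03 dBm → −63.0 dBm

−63.0 dBm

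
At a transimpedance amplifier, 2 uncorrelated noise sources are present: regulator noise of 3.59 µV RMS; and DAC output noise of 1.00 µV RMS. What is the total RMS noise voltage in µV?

3.73 µV

Uncorrelated sources add in power (mean-square): V_tot = √(ΣV_i²)
V_tot = √[(3.59×10⁻⁶)² + (1.00×10⁻⁶)²] = 3.73×10⁻⁶ V = 3.73 µV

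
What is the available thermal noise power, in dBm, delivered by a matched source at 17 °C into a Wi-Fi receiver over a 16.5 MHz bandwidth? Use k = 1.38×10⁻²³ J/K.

−101.8 dBm

T = 17 °C + 273.15 = 290.15 K
P_n = kTB = 1.38×10⁻²³ × 290.15 × 1.65×10⁷ = 6.61×10⁻¹⁴ W
In dBm: 10 log₁₀(6.61×10⁻¹⁴ / 10⁻³) = −101.8 dBm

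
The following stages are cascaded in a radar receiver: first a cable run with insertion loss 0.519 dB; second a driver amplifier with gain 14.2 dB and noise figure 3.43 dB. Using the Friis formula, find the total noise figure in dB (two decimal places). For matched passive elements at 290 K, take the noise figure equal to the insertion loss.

3.95 dB

Convert to linear (a loss of L dB is a gain of −L dB): F_i = 10^(NF_i/10), G_i = 10^(G_i,dB/10)
  Stage 1: F_1 = 10^(0.519/10) = 1.127, G_1 = 10^(−0.519/10) = 0.8874
  Stage 2: F_2 = 10^(3.43/10) = 2.203, G_2 = 10^(14.2/10) = 26.30
Friis cascade:
  F = 1.127 + (2.203 − 1)/0.8874 = 2.483
NF = 10 log₁₀(2.483) = 3.95 dB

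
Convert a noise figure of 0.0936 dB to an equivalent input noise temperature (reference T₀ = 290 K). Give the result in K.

F = 10^(0.0936/10) = 1.02179
T_e = (F − 1)·T₀ = (1.02179 − 1) × 290 = 6.32 K

6.32 K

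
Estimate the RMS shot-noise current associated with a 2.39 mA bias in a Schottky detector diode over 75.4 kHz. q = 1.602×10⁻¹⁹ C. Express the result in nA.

7.60 nA

I_n = √(2qI·B)
2qI·B = 2 × 1.602×10⁻¹⁹ × 2.39×10⁻³ × 7.54×10⁴ = 5.77×10⁻¹⁷ A²
I_n = √(5.77×10⁻¹⁷) = 7.60×10⁻⁹ A = 7.60 nA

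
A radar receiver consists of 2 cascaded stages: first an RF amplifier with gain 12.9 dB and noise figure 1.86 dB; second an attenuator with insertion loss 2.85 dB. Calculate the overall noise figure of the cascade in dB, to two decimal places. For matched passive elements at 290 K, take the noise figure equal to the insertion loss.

Convert to linear (a loss of L dB is a gain of −L dB): F_i = 10^(NF_i/10), G_i = 10^(G_i,dB/10)
  Stage 1: F_1 = 10^(1.86/10) = 1.535, G_1 = 10^(12.9/10) = 19.50
  Stage 2: F_2 = 10^(2.85/10) = 1.928, G_2 = 10^(−2.85/10) = 0.5188
Friis cascade:
  F = 1.535 + (1.928 − 1)/19.50 = 1.582
NF = 10 log₁₀(1.582) = 1.99 dB

1.99 dB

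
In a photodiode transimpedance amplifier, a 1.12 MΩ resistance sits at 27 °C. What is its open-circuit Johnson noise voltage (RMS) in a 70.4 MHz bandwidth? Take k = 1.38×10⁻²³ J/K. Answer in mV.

1.14 mV

T = 27 °C + 273.15 = 300.15 K
V_n = √(4kTRB)
4kTRB = 4 × 1.38×10⁻²³ × 300.15 × 1.12×10⁶ × 7.04×10⁷ = 1.31×10⁻⁶ V²
V_n = √(1.31×10⁻⁶) = 1.14×10⁻³ V = 1.14 mV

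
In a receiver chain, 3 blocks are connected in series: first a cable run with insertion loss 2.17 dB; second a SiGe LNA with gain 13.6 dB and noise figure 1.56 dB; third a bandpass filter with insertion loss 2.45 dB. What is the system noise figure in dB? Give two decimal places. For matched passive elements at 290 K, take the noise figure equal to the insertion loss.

3.83 dB

Convert to linear (a loss of L dB is a gain of −L dB): F_i = 10^(NF_i/10), G_i = 10^(G_i,dB/10)
  Stage 1: F_1 = 10^(2.17/10) = 1.648, G_1 = 10^(−2.17/10) = 0.6067
  Stage 2: F_2 = 10^(1.56/10) = 1.432, G_2 = 10^(13.6/10) = 22.91
  Stage 3: F_3 = 10^(2.45/10) = 1.758, G_3 = 10^(−2.45/10) = 0.5689
Friis cascade:
  F = 1.648 + (1.432 − 1)/0.6067 + (1.758 − 1)/13.90 = 2.415
NF = 10 log₁₀(2.415) = 3.83 dB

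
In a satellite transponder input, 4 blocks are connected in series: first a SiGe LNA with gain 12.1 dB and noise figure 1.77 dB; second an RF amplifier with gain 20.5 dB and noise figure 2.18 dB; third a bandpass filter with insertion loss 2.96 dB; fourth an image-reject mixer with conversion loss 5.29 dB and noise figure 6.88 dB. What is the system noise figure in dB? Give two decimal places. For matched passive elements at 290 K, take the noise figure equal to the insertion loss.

Convert to linear (a loss of L dB is a gain of −L dB): F_i = 10^(NF_i/10), G_i = 10^(G_i,dB/10)
  Stage 1: F_1 = 10^(1.77/10) = 1.503, G_1 = 10^(12.1/10) = 16.22
  Stage 2: F_2 = 10^(2.18/10) = 1.652, G_2 = 10^(20.5/10) = 112.2
  Stage 3: F_3 = 10^(2.96/10) = 1.977, G_3 = 10^(−2.96/10) = 0.5058
  Stage 4: F_4 = 10^(6.88/10) = 4.875, G_4 = 10^(−5.29/10) = 0.2958
Friis cascade:
  F = 1.503 + (1.652 − 1)/16.22 + (1.977 − 1)/1820 + (4.875 − 1)/920.4 = 1.548
NF = 10 log₁₀(1.548) = 1.90 dB

1.90 dB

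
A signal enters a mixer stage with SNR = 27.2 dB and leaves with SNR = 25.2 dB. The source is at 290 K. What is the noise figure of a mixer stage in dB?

2.0 dB

NF (dB) = SNR_in(dB) − SNR_out(dB) when the source is at T₀
NF = 27.2 − 25.2 = 2.0 dB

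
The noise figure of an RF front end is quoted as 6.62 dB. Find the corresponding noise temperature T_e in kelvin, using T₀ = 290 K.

1042 K

F = 10^(6.62/10) = 4.59198
T_e = (F − 1)·T₀ = (4.59198 − 1) × 290 = 1042 K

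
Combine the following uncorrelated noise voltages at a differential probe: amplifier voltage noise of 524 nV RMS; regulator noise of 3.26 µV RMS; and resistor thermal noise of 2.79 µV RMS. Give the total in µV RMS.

4.32 µV

Uncorrelated sources add in power (mean-square): V_tot = √(ΣV_i²)
V_tot = √[(5.24×10⁻⁷)² + (3.26×10⁻⁶)² + (2.79×10⁻⁶)²] = 4.32×10⁻⁶ V = 4.32 µV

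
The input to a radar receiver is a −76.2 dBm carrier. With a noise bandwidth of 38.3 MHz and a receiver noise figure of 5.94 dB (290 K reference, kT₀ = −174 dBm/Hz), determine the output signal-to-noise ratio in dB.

Noise floor: N = −174 + 10 log₁₀(B) + NF
10 log₁₀(3.83×10⁷) = 75.83 dB
N = −174 + 75.83 + 5.94 = −92.23 dBm
SNR = P_sig − N = −76.2 − (−92.23) = 16.03 dB → 16.0 dB

16.0 dB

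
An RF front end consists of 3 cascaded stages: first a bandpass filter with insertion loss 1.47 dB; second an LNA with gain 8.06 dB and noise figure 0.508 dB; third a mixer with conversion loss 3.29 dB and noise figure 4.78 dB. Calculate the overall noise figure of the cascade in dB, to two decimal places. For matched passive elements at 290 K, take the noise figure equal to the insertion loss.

3.05 dB

Convert to linear (a loss of L dB is a gain of −L dB): F_i = 10^(NF_i/10), G_i = 10^(G_i,dB/10)
  Stage 1: F_1 = 10^(1.47/10) = 1.403, G_1 = 10^(−1.47/10) = 0.7129
  Stage 2: F_2 = 10^(0.508/10) = 1.124, G_2 = 10^(8.06/10) = 6.397
  Stage 3: F_3 = 10^(4.78/10) = 3.006, G_3 = 10^(−3.29/10) = 0.4688
Friis cascade:
  F = 1.403 + (1.124 − 1)/0.7129 + (3.006 − 1)/4.560 = 2.017
NF = 10 log₁₀(2.017) = 3.05 dB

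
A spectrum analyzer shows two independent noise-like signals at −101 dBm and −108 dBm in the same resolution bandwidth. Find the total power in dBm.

−100.2 dBm

Convert to linear, add, convert back:
P₁ = 7.94×10⁻¹⁴ W, P₂ = 1.58×10⁻¹⁴ W
P_tot = 9.53×10⁻¹⁴ W → 10 log₁₀(P_tot / 10⁻³) = −100.2 dBm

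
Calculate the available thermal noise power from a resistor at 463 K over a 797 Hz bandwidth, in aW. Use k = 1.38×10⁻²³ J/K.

P_n = kTB = 1.38×10⁻²³ × 463 × 7.97×10² = 5.09×10⁻¹⁸ W = 5.09 aW

5.09 aW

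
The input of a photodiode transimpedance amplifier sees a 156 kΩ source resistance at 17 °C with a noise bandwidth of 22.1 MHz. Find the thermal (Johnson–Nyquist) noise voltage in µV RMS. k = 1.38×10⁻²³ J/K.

T = 17 °C + 273.15 = 290.15 K
V_n = √(4kTRB)
4kTRB = 4 × 1.38×10⁻²³ × 290.15 × 1.56×10⁵ × 2.21×10⁷ = 5.52×10⁻⁸ V²
V_n = √(5.52×10⁻⁸) = 2.35×10⁻⁴ V = 235 µV

235 µV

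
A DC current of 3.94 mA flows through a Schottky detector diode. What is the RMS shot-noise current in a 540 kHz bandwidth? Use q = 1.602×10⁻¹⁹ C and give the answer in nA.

26.1 nA

I_n = √(2qI·B)
2qI·B = 2 × 1.602×10⁻¹⁹ × 3.94×10⁻³ × 5.40×10⁵ = 6.82×10⁻¹⁶ A²
I_n = √(6.82×10⁻¹⁶) = 2.61×10⁻⁸ A = 26.1 nA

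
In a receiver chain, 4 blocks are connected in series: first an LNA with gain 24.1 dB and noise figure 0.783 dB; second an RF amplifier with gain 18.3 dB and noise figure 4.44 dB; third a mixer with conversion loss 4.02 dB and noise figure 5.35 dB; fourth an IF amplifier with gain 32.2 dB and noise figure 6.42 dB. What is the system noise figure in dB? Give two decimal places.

0.81 dB

Convert to linear (a loss of L dB is a gain of −L dB): F_i = 10^(NF_i/10), G_i = 10^(G_i,dB/10)
  Stage 1: F_1 = 10^(0.783/10) = 1.198, G_1 = 10^(24.1/10) = 257.0
  Stage 2: F_2 = 10^(4.44/10) = 2.780, G_2 = 10^(18.3/10) = 67.61
  Stage 3: F_3 = 10^(5.35/10) = 3.428, G_3 = 10^(−4.02/10) = 0.3963
  Stage 4: F_4 = 10^(6.42/10) = 4.385, G_4 = 10^(32.2/10) = 1660
Friis cascade:
  F = 1.198 + (2.780 − 1)/257.0 + (3.428 − 1)/1.738×10⁴ + (4.385 − 1)/6887 = 1.205
NF = 10 log₁₀(1.205) = 0.81 dB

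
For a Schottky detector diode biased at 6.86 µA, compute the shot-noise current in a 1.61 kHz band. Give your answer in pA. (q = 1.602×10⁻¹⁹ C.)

59.5 pA

I_n = √(2qI·B)
2qI·B = 2 × 1.602×10⁻¹⁹ × 6.86×10⁻⁶ × 1.61×10³ = 3.54×10⁻²¹ A²
I_n = √(3.54×10⁻²¹) = 5.95×10⁻¹¹ A = 59.5 pA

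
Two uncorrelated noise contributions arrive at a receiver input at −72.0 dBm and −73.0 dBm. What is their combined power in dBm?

Convert to linear, add, convert back:
P₁ = 6.31×10⁻¹¹ W, P₂ = 5.01×10⁻¹¹ W
P_tot = 1.13×10⁻¹⁰ W → 10 log₁₀(P_tot / 10⁻³) = −69.5 dBm

−69.5 dBm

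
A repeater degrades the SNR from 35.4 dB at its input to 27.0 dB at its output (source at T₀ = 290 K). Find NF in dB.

NF (dB) = SNR_in(dB) − SNR_out(dB) when the source is at T₀
NF = 35.4 − 27.0 = 8.4 dB

8.4 dB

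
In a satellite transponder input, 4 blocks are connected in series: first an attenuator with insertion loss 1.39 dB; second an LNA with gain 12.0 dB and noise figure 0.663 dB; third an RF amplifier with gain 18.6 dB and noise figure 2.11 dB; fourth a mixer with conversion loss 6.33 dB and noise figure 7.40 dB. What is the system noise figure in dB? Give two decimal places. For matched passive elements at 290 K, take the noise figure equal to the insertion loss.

2.21 dB

Convert to linear (a loss of L dB is a gain of −L dB): F_i = 10^(NF_i/10), G_i = 10^(G_i,dB/10)
  Stage 1: F_1 = 10^(1.39/10) = 1.377, G_1 = 10^(−1.39/10) = 0.7261
  Stage 2: F_2 = 10^(0.663/10) = 1.165, G_2 = 10^(12.0/10) = 15.85
  Stage 3: F_3 = 10^(2.11/10) = 1.626, G_3 = 10^(18.6/10) = 72.44
  Stage 4: F_4 = 10^(7.40/10) = 5.495, G_4 = 10^(−6.33/10) = 0.2328
Friis cascade:
  F = 1.377 + (1.165 − 1)/0.7261 + (1.626 − 1)/11.51 + (5.495 − 1)/833.7 = 1.664
NF = 10 log₁₀(1.664) = 2.21 dB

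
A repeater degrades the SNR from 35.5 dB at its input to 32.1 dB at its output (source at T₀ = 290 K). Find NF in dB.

3.4 dB

NF (dB) = SNR_in(dB) − SNR_out(dB) when the source is at T₀
NF = 35.5 − 32.1 = 3.4 dB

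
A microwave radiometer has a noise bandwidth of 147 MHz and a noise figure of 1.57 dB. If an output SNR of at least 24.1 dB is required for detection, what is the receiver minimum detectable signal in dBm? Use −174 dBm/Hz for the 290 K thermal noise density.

−66.7 dBm

Sensitivity = −174 + 10 log₁₀(B) + NF + SNR_min
= −174 + 81.67 + 1.57 + 24.1
= −66.66 dBm → −66.7 dBm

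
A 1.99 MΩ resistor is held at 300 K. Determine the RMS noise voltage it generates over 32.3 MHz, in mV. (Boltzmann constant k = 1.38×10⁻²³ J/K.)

V_n = √(4kTRB)
4kTRB = 4 × 1.38×10⁻²³ × 300 × 1.99×10⁶ × 3.23×10⁷ = 1.06×10⁻⁶ V²
V_n = √(1.06×10⁻⁶) = 1.03×10⁻³ V = 1.03 mV

1.03 mV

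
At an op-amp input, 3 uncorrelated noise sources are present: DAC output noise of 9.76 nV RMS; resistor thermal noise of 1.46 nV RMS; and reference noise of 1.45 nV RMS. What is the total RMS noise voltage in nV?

9.97 nV

Uncorrelated sources add in power (mean-square): V_tot = √(ΣV_i²)
V_tot = √[(9.76×10⁻⁹)² + (1.46×10⁻⁹)² + (1.45×10⁻⁹)²] = 9.97×10⁻⁹ V = 9.97 nV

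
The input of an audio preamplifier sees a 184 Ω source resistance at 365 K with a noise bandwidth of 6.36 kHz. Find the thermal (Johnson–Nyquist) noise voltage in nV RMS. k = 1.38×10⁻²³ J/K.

154 nV

V_n = √(4kTRB)
4kTRB = 4 × 1.38×10⁻²³ × 365 × 1.84×10² × 6.36×10³ = 2.36×10⁻¹⁴ V²
V_n = √(2.36×10⁻¹⁴) = 1.54×10⁻⁷ V = 154 nV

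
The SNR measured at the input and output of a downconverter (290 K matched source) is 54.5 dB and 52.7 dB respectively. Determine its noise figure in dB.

NF (dB) = SNR_in(dB) − SNR_out(dB) when the source is at T₀
NF = 54.5 − 52.7 = 1.8 dB

1.8 dB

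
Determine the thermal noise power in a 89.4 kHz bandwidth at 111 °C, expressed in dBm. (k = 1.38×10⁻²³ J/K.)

T = 111 °C + 273.15 = 384.15 K
P_n = kTB = 1.38×10⁻²³ × 384.15 × 8.94×10⁴ = 4.74×10⁻¹⁶ W
In dBm: 10 log₁₀(4.74×10⁻¹⁶ / 10⁻³) = −123.2 dBm

−123.2 dBm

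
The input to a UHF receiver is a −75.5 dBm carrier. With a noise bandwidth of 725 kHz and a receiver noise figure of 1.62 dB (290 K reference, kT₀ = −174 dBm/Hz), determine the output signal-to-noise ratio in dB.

38.3 dB

Noise floor: N = −174 + 10 log₁₀(B) + NF
10 log₁₀(7.25×10⁵) = 58.6 dB
N = −174 + 58.6 + 1.62 = −113.78 dBm
SNR = P_sig − N = −75.5 − (−113.78) = 38.28 dB → 38.3 dB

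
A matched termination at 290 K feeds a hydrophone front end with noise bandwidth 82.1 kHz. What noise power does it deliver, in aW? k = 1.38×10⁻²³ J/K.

329 aW

P_n = kTB = 1.38×10⁻²³ × 290 × 8.21×10⁴ = 3.29×10⁻¹⁶ W = 329 aW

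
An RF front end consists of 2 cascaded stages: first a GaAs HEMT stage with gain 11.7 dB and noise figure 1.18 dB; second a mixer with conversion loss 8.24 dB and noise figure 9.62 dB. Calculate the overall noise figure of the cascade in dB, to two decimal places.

Convert to linear (a loss of L dB is a gain of −L dB): F_i = 10^(NF_i/10), G_i = 10^(G_i,dB/10)
  Stage 1: F_1 = 10^(1.18/10) = 1.312, G_1 = 10^(11.7/10) = 14.79
  Stage 2: F_2 = 10^(9.62/10) = 9.162, G_2 = 10^(−8.24/10) = 0.1500
Friis cascade:
  F = 1.312 + (9.162 − 1)/14.79 = 1.864
NF = 10 log₁₀(1.864) = 2.70 dB

2.70 dB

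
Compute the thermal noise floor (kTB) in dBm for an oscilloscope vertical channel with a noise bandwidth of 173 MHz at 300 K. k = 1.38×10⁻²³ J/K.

−91.4 dBm

P_n = kTB = 1.38×10⁻²³ × 300 × 1.73×10⁸ = 7.16×10⁻¹³ W
In dBm: 10 log₁₀(7.16×10⁻¹³ / 10⁻³) = −91.4 dBm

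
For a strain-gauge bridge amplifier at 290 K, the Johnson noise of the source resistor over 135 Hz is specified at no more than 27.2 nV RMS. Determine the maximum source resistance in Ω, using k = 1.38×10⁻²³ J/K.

Johnson–Nyquist: V_n = √(4kTRB) ⇒ R = V_n² / (4kTB)
4kTB = 4 × 1.38×10⁻²³ × 290 × 1.35×10² = 2.16×10⁻¹⁸
R = (2.72×10⁻⁸)² / 2.16×10⁻¹⁸ = 3.42×10² Ω = 342 Ω

342 Ω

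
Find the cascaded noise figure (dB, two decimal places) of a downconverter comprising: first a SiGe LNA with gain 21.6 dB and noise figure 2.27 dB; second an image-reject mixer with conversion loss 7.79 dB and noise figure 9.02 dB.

Convert to linear (a loss of L dB is a gain of −L dB): F_i = 10^(NF_i/10), G_i = 10^(G_i,dB/10)
  Stage 1: F_1 = 10^(2.27/10) = 1.687, G_1 = 10^(21.6/10) = 144.5
  Stage 2: F_2 = 10^(9.02/10) = 7.980, G_2 = 10^(−7.79/10) = 0.1663
Friis cascade:
  F = 1.687 + (7.980 − 1)/144.5 = 1.735
NF = 10 log₁₀(1.735) = 2.39 dB

2.39 dB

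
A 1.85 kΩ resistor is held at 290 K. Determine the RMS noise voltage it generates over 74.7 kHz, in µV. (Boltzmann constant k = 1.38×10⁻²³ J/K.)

V_n = √(4kTRB)
4kTRB = 4 × 1.38×10⁻²³ × 290 × 1.85×10³ × 7.47×10⁴ = 2.21×10⁻¹² V²
V_n = √(2.21×10⁻¹²) = 1.49×10⁻⁶ V = 1.49 µV

1.49 µV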